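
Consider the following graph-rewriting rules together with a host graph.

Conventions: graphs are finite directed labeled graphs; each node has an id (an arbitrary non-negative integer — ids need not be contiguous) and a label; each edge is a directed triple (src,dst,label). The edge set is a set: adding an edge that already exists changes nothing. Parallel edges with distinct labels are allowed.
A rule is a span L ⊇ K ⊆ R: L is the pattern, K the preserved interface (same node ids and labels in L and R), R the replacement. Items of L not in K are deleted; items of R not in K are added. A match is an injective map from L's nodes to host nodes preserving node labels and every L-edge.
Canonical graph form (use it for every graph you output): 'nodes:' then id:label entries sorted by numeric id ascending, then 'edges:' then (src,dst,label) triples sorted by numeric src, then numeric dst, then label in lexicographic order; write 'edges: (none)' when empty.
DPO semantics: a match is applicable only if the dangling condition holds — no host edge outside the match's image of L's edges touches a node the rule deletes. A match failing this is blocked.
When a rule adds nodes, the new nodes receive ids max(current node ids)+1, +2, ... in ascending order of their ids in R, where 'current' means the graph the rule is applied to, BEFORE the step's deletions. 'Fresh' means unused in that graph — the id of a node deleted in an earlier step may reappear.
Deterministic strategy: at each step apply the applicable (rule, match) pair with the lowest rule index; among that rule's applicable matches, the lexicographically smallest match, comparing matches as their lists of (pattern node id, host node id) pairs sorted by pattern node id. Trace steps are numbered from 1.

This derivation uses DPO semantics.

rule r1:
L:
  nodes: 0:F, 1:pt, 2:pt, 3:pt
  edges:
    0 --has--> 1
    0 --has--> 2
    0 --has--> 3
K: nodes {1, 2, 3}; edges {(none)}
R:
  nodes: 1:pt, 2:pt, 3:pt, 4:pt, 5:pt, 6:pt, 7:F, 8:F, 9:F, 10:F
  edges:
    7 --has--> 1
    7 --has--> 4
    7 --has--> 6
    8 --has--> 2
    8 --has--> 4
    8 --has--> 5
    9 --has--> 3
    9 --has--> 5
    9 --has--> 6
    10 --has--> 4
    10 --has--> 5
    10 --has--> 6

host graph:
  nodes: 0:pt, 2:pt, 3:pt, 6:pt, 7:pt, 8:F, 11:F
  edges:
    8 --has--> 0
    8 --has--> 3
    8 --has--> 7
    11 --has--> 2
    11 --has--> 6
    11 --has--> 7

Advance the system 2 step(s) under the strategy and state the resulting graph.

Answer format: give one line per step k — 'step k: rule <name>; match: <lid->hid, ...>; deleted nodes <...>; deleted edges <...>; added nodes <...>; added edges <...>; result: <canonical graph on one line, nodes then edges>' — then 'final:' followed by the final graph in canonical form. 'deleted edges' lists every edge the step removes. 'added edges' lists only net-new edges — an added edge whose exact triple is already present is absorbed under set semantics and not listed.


step 1: rule r1; match: 0->8, 1->0, 2->3, 3->7; deleted nodes 8; deleted edges (8,0,has); (8,3,has); (8,7,has); added nodes 12, 13, 14, 15, 16, 17, 18; added edges (15,0,has); (15,12,has); (15,14,has); (16,3,has); (16,12,has); (16,13,has); (17,7,has); (17,13,has); (17,14,has); (18,12,has); (18,13,has); (18,14,has); result: nodes: 0:pt, 2:pt, 3:pt, 6:pt, 7:pt, 11:F, 12:pt, 13:pt, 14:pt, 15:F, 16:F, 17:F, 18:F edges: (11,2,has); (11,6,has); (11,7,has); (15,0,has); (15,12,has); (15,14,has); (16,3,has); (16,12,has); (16,13,has); (17,7,has); (17,13,has); (17,14,has); (18,12,has); (18,13,has); (18,14,has)
step 2: rule r1; match: 0->11, 1->2, 2->6, 3->7; deleted nodes 11; deleted edges (11,2,has); (11,6,has); (11,7,has); added nodes 19, 20, 21, 22, 23, 24, 25; added edges (22,2,has); (22,19,has); (22,21,has); (23,6,has); (23,19,has); (23,20,has); (24,7,has); (24,20,has); (24,21,has); (25,19,has); (25,20,has); (25,21,has); result: nodes: 0:pt, 2:pt, 3:pt, 6:pt, 7:pt, 12:pt, 13:pt, 14:pt, 15:F, 16:F, 17:F, 18:F, 19:pt, 20:pt, 21:pt, 22:F, 23:F, 24:F, 25:F edges: (15,0,has); (15,12,has); (15,14,has); (16,3,has); (16,12,has); (16,13,has); (17,7,has); (17,13,has); (17,14,has); (18,12,has); (18,13,has); (18,14,has); (22,2,has); (22,19,has); (22,21,has); (23,6,has); (23,19,has); (23,20,has); (24,7,has); (24,20,has); (24,21,has); (25,19,has); (25,20,has); (25,21,has)
final:
nodes: 0:pt, 2:pt, 3:pt, 6:pt, 7:pt, 12:pt, 13:pt, 14:pt, 15:F, 16:F, 17:F, 18:F, 19:pt, 20:pt, 21:pt, 22:F, 23:F, 24:F, 25:F
edges: (15,0,has); (15,12,has); (15,14,has); (16,3,has); (16,12,has); (16,13,has); (17,7,has); (17,13,has); (17,14,has); (18,12,has); (18,13,has); (18,14,has); (22,2,has); (22,19,has); (22,21,has); (23,6,has); (23,19,has); (23,20,has); (24,7,has); (24,20,has); (24,21,has); (25,19,has); (25,20,has); (25,21,has)


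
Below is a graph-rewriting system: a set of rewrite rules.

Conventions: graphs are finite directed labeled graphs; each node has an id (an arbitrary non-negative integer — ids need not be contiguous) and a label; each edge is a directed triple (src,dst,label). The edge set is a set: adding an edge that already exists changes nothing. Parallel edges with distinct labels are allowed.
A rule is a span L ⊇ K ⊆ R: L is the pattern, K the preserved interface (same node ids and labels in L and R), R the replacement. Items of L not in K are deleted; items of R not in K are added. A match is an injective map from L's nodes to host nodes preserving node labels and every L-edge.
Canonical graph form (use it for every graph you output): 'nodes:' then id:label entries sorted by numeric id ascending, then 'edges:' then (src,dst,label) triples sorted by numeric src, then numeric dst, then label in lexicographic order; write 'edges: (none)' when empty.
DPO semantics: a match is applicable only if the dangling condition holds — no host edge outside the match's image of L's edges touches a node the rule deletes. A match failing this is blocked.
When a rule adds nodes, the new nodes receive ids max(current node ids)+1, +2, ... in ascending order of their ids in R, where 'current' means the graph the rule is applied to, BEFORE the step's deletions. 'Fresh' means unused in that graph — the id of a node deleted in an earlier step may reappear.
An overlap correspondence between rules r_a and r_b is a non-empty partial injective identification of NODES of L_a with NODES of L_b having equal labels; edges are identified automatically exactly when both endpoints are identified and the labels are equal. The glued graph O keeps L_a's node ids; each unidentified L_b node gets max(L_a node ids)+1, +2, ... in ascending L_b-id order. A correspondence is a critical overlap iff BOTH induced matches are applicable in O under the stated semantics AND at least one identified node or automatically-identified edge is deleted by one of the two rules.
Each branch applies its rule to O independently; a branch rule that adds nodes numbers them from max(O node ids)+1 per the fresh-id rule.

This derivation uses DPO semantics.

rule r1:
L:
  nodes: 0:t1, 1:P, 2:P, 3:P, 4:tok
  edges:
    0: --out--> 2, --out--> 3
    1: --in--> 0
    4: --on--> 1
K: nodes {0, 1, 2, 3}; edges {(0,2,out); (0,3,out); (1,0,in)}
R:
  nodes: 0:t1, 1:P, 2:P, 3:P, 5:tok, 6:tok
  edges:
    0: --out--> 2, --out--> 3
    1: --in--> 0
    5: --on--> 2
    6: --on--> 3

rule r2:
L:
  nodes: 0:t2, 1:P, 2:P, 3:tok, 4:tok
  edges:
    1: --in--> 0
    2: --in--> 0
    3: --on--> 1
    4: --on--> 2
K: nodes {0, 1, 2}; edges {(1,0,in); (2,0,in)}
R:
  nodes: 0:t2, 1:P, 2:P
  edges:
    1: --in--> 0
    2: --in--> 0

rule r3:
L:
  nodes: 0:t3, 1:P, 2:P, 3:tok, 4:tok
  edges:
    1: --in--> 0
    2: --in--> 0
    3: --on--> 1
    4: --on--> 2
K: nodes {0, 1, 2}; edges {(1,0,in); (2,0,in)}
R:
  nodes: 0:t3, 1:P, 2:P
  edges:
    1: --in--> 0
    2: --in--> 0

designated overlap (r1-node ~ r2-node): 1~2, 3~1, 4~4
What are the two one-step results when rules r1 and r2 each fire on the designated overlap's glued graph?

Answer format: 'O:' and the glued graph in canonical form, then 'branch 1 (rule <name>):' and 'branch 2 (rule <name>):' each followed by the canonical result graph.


O:
nodes: 0:t1, 1:P, 2:P, 3:P, 4:tok, 5:t2, 6:tok
edges: (0,2,out); (0,3,out); (1,0,in); (1,5,in); (3,5,in); (4,1,on); (6,3,on)
branch 1 (rule r1):
nodes: 0:t1, 1:P, 2:P, 3:P, 5:t2, 6:tok, 7:tok, 8:tok
edges: (0,2,out); (0,3,out); (1,0,in); (1,5,in); (3,5,in); (6,3,on); (7,2,on); (8,3,on)
branch 2 (rule r2):
nodes: 0:t1, 1:P, 2:P, 3:P, 5:t2
edges: (0,2,out); (0,3,out); (1,0,in); (1,5,in); (3,5,in)


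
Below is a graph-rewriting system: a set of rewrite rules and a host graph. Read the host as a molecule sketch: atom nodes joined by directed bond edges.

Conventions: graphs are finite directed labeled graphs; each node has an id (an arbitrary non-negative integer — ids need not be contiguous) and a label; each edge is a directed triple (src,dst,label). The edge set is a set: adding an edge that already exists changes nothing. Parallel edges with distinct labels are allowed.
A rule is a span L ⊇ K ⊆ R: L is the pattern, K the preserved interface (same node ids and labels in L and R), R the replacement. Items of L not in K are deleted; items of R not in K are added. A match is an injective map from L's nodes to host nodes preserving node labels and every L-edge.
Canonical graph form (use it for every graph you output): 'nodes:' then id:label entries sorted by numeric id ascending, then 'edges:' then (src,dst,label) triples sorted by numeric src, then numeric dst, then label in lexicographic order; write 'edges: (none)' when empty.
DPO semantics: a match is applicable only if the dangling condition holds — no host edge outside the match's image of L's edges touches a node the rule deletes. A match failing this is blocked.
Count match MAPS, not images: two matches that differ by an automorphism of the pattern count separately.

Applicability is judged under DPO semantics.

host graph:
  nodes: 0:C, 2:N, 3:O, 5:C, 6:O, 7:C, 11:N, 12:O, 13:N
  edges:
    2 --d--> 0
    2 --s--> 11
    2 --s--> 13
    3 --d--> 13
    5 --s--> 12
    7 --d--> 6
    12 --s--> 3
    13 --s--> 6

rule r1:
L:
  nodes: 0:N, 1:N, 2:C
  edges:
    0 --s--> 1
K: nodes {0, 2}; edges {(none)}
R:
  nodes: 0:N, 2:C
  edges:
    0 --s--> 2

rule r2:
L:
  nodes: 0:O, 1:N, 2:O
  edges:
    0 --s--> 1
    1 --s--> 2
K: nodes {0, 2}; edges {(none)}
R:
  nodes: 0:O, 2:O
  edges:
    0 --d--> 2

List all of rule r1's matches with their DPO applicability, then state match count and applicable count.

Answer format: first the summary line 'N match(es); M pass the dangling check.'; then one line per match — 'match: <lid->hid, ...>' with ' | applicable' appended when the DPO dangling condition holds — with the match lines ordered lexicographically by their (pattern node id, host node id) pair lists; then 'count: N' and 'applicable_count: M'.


6 match(es); 3 pass the dangling check.
match: 0->2, 1->11, 2->0 | applicable
match: 0->2, 1->11, 2->5 | applicable
match: 0->2, 1->11, 2->7 | applicable
match: 0->2, 1->13, 2->0
match: 0->2, 1->13, 2->5
match: 0->2, 1->13, 2->7
count: 6
applicable_count: 3


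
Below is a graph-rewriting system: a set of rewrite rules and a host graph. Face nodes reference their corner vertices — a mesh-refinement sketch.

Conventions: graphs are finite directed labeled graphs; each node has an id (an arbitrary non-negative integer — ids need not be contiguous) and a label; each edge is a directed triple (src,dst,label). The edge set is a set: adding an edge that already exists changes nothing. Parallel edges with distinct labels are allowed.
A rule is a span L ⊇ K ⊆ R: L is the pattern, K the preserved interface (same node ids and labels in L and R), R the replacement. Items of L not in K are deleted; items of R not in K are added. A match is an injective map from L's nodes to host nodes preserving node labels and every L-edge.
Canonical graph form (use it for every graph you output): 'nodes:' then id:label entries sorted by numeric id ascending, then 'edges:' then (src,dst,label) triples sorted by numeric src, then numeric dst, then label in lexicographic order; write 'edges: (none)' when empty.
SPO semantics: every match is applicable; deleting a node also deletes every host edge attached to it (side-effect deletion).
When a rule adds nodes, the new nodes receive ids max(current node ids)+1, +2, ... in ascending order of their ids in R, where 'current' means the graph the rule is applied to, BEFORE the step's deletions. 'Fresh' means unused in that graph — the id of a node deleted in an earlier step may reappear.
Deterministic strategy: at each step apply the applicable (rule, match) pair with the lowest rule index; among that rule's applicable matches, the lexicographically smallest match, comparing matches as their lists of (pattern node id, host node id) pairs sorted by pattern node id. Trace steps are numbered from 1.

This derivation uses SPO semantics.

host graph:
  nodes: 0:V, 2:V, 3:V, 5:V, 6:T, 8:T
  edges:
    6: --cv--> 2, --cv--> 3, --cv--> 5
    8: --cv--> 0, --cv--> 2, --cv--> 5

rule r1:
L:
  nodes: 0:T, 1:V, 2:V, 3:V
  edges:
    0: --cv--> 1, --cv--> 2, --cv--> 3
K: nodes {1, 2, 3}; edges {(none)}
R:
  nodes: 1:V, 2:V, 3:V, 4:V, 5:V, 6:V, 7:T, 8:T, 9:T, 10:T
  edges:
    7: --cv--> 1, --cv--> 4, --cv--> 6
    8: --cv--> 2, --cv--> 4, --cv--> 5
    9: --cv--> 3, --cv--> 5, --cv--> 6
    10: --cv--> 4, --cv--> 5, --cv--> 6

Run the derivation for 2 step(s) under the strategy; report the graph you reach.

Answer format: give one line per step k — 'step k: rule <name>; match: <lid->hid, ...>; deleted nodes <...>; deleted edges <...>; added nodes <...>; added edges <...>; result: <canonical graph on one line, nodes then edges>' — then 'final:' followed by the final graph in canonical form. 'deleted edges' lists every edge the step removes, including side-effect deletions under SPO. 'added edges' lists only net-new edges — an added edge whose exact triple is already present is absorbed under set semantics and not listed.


step 1: rule r1; match: 0->6, 1->2, 2->3, 3->5; deleted nodes 6; deleted edges (6,2,cv); (6,3,cv); (6,5,cv); added nodes 9, 10, 11, 12, 13, 14, 15; added edges (12,2,cv); (12,9,cv); (12,11,cv); (13,3,cv); (13,9,cv); (13,10,cv); (14,5,cv); (14,10,cv); (14,11,cv); (15,9,cv); (15,10,cv); (15,11,cv); result: nodes: 0:V, 2:V, 3:V, 5:V, 8:T, 9:V, 10:V, 11:V, 12:T, 13:T, 14:T, 15:T edges: (8,0,cv); (8,2,cv); (8,5,cv); (12,2,cv); (12,9,cv); (12,11,cv); (13,3,cv); (13,9,cv); (13,10,cv); (14,5,cv); (14,10,cv); (14,11,cv); (15,9,cv); (15,10,cv); (15,11,cv)
step 2: rule r1; match: 0->8, 1->0, 2->2, 3->5; deleted nodes 8; deleted edges (8,0,cv); (8,2,cv); (8,5,cv); added nodes 16, 17, 18, 19, 20, 21, 22; added edges (19,0,cv); (19,16,cv); (19,18,cv); (20,2,cv); (20,16,cv); (20,17,cv); (21,5,cv); (21,17,cv); (21,18,cv); (22,16,cv); (22,17,cv); (22,18,cv); result: nodes: 0:V, 2:V, 3:V, 5:V, 9:V, 10:V, 11:V, 12:T, 13:T, 14:T, 15:T, 16:V, 17:V, 18:V, 19:T, 20:T, 21:T, 22:T edges: (12,2,cv); (12,9,cv); (12,11,cv); (13,3,cv); (13,9,cv); (13,10,cv); (14,5,cv); (14,10,cv); (14,11,cv); (15,9,cv); (15,10,cv); (15,11,cv); (19,0,cv); (19,16,cv); (19,18,cv); (20,2,cv); (20,16,cv); (20,17,cv); (21,5,cv); (21,17,cv); (21,18,cv); (22,16,cv); (22,17,cv); (22,18,cv)
final:
nodes: 0:V, 2:V, 3:V, 5:V, 9:V, 10:V, 11:V, 12:T, 13:T, 14:T, 15:T, 16:V, 17:V, 18:V, 19:T, 20:T, 21:T, 22:T
edges: (12,2,cv); (12,9,cv); (12,11,cv); (13,3,cv); (13,9,cv); (13,10,cv); (14,5,cv); (14,10,cv); (14,11,cv); (15,9,cv); (15,10,cv); (15,11,cv); (19,0,cv); (19,16,cv); (19,18,cv); (20,2,cv); (20,16,cv); (20,17,cv); (21,5,cv); (21,17,cv); (21,18,cv); (22,16,cv); (22,17,cv); (22,18,cv)


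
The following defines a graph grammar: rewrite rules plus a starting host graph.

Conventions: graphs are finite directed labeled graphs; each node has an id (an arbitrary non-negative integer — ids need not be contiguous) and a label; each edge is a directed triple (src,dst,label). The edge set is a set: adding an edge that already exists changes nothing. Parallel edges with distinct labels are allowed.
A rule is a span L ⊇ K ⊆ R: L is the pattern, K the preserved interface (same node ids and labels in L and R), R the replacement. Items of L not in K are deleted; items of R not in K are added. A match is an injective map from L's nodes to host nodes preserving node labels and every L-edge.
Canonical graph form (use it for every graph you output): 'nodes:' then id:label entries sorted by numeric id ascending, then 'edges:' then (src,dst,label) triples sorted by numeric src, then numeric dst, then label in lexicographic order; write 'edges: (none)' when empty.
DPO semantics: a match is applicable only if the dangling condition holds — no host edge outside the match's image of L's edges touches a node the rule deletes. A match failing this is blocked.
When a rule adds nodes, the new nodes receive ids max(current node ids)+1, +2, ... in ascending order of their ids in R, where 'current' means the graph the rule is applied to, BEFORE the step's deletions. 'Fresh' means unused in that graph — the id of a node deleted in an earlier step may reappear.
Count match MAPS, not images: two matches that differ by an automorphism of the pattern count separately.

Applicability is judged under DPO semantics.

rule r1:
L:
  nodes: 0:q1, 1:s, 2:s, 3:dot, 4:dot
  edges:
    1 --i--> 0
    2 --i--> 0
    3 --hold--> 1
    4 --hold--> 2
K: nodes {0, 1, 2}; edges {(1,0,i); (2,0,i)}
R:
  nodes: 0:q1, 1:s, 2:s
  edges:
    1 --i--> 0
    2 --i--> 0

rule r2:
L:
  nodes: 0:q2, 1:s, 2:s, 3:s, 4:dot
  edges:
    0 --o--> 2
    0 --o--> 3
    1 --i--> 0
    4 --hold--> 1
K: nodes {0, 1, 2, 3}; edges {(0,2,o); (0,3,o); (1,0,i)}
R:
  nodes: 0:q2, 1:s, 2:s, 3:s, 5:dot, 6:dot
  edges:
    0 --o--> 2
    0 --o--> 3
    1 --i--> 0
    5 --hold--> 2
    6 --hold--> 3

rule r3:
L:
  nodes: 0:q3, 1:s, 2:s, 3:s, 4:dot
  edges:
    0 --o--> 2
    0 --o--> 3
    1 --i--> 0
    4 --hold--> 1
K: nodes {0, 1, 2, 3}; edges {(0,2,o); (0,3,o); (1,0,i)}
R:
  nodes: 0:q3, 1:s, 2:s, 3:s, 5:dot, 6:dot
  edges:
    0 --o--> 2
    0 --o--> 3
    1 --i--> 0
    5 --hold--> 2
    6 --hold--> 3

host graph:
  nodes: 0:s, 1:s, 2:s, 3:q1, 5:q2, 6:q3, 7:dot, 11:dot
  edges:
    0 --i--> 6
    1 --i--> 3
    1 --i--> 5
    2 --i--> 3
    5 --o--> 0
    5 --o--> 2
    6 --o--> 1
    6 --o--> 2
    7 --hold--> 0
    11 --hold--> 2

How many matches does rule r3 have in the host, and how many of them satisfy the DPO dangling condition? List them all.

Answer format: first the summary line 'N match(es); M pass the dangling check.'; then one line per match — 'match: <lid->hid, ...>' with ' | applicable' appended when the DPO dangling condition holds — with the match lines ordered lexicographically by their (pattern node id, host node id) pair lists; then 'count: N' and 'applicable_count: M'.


2 match(es); 2 pass the dangling check.
match: 0->6, 1->0, 2->1, 3->2, 4->7 | applicable
match: 0->6, 1->0, 2->2, 3->1, 4->7 | applicable
count: 2
applicable_count: 2


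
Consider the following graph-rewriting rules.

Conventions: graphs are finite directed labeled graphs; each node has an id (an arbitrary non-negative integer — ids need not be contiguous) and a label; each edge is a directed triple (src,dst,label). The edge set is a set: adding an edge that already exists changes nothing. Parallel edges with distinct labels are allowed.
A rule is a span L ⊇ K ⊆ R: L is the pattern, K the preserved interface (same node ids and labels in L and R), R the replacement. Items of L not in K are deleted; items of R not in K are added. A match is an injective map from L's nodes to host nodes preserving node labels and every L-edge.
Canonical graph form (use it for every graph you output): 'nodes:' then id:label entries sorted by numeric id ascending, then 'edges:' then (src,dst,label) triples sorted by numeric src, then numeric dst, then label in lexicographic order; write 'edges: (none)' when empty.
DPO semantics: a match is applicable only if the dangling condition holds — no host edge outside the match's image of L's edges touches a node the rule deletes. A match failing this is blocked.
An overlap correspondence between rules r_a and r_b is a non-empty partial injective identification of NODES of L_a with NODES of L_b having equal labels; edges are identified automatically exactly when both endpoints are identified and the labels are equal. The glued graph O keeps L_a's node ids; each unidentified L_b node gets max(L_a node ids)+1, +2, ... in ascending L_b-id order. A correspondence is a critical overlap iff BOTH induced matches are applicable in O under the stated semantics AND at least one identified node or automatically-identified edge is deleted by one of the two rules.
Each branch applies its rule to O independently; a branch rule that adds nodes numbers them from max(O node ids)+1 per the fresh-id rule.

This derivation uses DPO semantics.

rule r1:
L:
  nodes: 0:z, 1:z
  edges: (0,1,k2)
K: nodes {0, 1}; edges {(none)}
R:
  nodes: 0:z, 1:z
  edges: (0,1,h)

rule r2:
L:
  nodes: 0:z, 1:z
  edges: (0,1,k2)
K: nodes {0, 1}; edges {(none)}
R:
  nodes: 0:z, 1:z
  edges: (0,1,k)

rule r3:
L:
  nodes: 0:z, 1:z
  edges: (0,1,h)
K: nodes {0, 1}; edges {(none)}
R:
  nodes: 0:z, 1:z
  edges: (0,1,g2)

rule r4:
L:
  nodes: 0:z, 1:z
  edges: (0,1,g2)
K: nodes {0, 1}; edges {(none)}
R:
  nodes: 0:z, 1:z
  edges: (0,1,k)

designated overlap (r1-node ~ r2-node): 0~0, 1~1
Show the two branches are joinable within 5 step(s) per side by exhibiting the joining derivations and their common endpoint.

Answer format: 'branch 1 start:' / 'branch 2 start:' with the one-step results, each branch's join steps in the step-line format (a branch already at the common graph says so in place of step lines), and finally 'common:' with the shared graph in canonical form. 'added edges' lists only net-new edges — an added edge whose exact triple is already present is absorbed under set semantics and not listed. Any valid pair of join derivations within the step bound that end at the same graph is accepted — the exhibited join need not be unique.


branch 1 start:
nodes: 0:z, 1:z
edges: (0,1,h)
branch 2 start:
nodes: 0:z, 1:z
edges: (0,1,k)
branch 1 step 1: rule r3; match: 0->0, 1->1; deleted nodes (none); deleted edges (0,1,h); added nodes (none); added edges (0,1,g2); result: nodes: 0:z, 1:z edges: (0,1,g2)
branch 1 step 2: rule r4; match: 0->0, 1->1; deleted nodes (none); deleted edges (0,1,g2); added nodes (none); added edges (0,1,k); result: nodes: 0:z, 1:z edges: (0,1,k)
branch 2: already at the common graph (0 steps)
common:
nodes: 0:z, 1:z
edges: (0,1,k)


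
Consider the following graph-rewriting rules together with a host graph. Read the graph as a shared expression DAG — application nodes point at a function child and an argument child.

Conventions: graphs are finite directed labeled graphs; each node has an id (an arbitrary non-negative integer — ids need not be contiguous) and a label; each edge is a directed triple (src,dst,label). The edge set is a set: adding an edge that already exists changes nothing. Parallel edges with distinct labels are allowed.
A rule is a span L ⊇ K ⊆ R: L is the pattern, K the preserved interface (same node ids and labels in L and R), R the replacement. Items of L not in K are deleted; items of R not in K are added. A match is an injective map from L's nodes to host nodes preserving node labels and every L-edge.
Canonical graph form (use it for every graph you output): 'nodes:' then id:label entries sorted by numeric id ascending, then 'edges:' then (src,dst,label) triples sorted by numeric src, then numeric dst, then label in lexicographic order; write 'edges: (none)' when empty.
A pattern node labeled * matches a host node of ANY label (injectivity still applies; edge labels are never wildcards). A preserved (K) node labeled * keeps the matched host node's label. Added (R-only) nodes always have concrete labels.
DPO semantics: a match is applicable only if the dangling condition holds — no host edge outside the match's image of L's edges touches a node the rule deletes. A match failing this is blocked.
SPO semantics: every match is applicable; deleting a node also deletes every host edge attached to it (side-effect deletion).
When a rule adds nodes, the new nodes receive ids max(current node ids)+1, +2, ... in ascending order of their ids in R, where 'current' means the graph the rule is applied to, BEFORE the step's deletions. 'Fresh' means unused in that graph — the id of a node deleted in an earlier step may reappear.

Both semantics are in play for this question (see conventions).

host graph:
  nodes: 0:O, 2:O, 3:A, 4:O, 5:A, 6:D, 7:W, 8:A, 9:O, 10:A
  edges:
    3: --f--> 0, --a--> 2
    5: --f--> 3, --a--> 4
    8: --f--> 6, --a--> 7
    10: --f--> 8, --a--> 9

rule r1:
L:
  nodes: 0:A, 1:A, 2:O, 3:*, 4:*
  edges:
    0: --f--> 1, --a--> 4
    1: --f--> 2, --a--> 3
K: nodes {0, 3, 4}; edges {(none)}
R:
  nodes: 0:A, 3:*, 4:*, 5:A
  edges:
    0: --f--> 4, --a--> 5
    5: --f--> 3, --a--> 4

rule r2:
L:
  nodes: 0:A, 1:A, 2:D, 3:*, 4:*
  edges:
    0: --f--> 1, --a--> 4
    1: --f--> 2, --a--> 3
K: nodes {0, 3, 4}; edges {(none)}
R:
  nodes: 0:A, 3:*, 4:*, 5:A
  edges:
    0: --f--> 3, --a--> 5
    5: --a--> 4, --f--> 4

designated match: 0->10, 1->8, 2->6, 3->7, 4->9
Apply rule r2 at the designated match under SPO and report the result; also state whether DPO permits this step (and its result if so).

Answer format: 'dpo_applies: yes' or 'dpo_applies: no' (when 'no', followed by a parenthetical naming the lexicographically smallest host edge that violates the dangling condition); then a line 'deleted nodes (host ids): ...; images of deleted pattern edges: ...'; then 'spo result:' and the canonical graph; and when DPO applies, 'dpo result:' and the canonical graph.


dpo_applies: yes
deleted nodes (host ids): 6, 8; images of deleted pattern edges: (8,6,f); (8,7,a); (10,8,f); (10,9,a)
spo result:
nodes: 0:O, 2:O, 3:A, 4:O, 5:A, 7:W, 9:O, 10:A, 11:A
edges: (3,0,f); (3,2,a); (5,3,f); (5,4,a); (10,7,f); (10,11,a); (11,9,a); (11,9,f)
dpo result:
nodes: 0:O, 2:O, 3:A, 4:O, 5:A, 7:W, 9:O, 10:A, 11:A
edges: (3,0,f); (3,2,a); (5,3,f); (5,4,a); (10,7,f); (10,11,a); (11,9,a); (11,9,f)


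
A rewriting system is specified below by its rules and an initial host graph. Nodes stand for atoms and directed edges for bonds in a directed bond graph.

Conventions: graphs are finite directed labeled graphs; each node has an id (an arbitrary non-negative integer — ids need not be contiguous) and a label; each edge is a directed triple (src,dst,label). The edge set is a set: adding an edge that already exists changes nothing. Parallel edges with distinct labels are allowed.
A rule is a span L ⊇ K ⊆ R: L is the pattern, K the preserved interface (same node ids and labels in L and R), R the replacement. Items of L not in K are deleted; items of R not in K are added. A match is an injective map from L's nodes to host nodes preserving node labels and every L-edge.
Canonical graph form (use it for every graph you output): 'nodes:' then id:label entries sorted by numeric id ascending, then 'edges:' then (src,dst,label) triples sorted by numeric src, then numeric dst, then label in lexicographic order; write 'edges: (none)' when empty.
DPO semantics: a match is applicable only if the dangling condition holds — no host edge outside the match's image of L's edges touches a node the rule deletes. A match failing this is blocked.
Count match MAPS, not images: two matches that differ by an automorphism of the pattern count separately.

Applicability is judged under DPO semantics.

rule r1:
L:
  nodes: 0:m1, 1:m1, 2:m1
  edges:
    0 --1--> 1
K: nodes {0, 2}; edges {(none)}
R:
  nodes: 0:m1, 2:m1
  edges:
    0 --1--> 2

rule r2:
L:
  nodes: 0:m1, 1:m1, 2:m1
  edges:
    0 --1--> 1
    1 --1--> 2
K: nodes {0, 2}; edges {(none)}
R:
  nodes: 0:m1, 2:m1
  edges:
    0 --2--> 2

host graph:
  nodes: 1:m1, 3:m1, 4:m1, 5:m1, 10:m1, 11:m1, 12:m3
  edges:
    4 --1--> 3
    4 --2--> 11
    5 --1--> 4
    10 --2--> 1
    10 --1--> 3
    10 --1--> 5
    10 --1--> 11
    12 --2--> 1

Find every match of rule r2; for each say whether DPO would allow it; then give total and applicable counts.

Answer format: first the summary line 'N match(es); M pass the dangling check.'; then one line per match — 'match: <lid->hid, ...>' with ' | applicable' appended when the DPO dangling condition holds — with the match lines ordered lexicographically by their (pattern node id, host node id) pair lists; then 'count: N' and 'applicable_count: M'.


2 match(es); 1 pass the dangling check.
match: 0->5, 1->4, 2->3
match: 0->10, 1->5, 2->4 | applicable
count: 2
applicable_count: 1


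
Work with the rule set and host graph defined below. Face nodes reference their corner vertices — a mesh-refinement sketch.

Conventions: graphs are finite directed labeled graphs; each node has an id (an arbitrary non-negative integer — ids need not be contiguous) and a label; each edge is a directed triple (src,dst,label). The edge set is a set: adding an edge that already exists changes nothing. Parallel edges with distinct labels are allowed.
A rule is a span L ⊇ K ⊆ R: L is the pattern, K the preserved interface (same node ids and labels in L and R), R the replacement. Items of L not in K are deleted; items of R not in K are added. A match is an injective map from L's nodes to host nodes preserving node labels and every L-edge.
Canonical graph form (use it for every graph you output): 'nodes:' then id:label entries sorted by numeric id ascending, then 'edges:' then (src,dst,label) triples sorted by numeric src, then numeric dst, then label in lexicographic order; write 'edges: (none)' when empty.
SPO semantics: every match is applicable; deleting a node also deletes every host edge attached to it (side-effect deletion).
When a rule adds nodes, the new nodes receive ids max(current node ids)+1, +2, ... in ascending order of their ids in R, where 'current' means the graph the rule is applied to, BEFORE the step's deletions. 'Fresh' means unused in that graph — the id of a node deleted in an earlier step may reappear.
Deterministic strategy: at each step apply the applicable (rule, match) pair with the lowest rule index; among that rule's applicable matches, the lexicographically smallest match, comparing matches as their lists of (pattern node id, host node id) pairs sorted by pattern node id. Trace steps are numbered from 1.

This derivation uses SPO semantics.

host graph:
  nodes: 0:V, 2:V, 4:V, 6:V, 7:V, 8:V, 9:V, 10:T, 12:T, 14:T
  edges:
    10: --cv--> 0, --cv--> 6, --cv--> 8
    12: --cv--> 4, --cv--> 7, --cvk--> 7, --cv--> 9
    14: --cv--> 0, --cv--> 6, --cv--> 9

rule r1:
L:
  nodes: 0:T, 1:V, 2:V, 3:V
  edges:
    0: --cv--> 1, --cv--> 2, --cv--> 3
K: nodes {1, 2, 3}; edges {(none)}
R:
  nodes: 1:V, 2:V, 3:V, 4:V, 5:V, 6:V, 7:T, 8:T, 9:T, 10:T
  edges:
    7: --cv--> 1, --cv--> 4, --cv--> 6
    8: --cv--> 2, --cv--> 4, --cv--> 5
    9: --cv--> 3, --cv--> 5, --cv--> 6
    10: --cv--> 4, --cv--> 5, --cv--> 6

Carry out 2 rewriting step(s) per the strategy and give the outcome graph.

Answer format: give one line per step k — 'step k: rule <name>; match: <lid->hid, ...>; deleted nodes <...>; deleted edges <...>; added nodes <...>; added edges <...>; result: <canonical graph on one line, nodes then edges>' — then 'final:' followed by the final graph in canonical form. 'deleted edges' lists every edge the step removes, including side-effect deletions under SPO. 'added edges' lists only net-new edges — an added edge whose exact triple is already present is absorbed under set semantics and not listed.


step 1: rule r1; match: 0->10, 1->0, 2->6, 3->8; deleted nodes 10; deleted edges (10,0,cv); (10,6,cv); (10,8,cv); added nodes 15, 16, 17, 18, 19, 20, 21; added edges (18,0,cv); (18,15,cv); (18,17,cv); (19,6,cv); (19,15,cv); (19,16,cv); (20,8,cv); (20,16,cv); (20,17,cv); (21,15,cv); (21,16,cv); (21,17,cv); result: nodes: 0:V, 2:V, 4:V, 6:V, 7:V, 8:V, 9:V, 12:T, 14:T, 15:V, 16:V, 17:V, 18:T, 19:T, 20:T, 21:T edges: (12,4,cv); (12,7,cv); (12,7,cvk); (12,9,cv); (14,0,cv); (14,6,cv); (14,9,cv); (18,0,cv); (18,15,cv); (18,17,cv); (19,6,cv); (19,15,cv); (19,16,cv); (20,8,cv); (20,16,cv); (20,17,cv); (21,15,cv); (21,16,cv); (21,17,cv)
step 2: rule r1; match: 0->12, 1->4, 2->7, 3->9; deleted nodes 12; deleted edges (12,4,cv); (12,7,cv); (12,7,cvk); (12,9,cv); added nodes 22, 23, 24, 25, 26, 27, 28; added edges (25,4,cv); (25,22,cv); (25,24,cv); (26,7,cv); (26,22,cv); (26,23,cv); (27,9,cv); (27,23,cv); (27,24,cv); (28,22,cv); (28,23,cv); (28,24,cv); result: nodes: 0:V, 2:V, 4:V, 6:V, 7:V, 8:V, 9:V, 14:T, 15:V, 16:V, 17:V, 18:T, 19:T, 20:T, 21:T, 22:V, 23:V, 24:V, 25:T, 26:T, 27:T, 28:T edges: (14,0,cv); (14,6,cv); (14,9,cv); (18,0,cv); (18,15,cv); (18,17,cv); (19,6,cv); (19,15,cv); (19,16,cv); (20,8,cv); (20,16,cv); (20,17,cv); (21,15,cv); (21,16,cv); (21,17,cv); (25,4,cv); (25,22,cv); (25,24,cv); (26,7,cv); (26,22,cv); (26,23,cv); (27,9,cv); (27,23,cv); (27,24,cv); (28,22,cv); (28,23,cv); (28,24,cv)
final:
nodes: 0:V, 2:V, 4:V, 6:V, 7:V, 8:V, 9:V, 14:T, 15:V, 16:V, 17:V, 18:T, 19:T, 20:T, 21:T, 22:V, 23:V, 24:V, 25:T, 26:T, 27:T, 28:T
edges: (14,0,cv); (14,6,cv); (14,9,cv); (18,0,cv); (18,15,cv); (18,17,cv); (19,6,cv); (19,15,cv); (19,16,cv); (20,8,cv); (20,16,cv); (20,17,cv); (21,15,cv); (21,16,cv); (21,17,cv); (25,4,cv); (25,22,cv); (25,24,cv); (26,7,cv); (26,22,cv); (26,23,cv); (27,9,cv); (27,23,cv); (27,24,cv); (28,22,cv); (28,23,cv); (28,24,cv)


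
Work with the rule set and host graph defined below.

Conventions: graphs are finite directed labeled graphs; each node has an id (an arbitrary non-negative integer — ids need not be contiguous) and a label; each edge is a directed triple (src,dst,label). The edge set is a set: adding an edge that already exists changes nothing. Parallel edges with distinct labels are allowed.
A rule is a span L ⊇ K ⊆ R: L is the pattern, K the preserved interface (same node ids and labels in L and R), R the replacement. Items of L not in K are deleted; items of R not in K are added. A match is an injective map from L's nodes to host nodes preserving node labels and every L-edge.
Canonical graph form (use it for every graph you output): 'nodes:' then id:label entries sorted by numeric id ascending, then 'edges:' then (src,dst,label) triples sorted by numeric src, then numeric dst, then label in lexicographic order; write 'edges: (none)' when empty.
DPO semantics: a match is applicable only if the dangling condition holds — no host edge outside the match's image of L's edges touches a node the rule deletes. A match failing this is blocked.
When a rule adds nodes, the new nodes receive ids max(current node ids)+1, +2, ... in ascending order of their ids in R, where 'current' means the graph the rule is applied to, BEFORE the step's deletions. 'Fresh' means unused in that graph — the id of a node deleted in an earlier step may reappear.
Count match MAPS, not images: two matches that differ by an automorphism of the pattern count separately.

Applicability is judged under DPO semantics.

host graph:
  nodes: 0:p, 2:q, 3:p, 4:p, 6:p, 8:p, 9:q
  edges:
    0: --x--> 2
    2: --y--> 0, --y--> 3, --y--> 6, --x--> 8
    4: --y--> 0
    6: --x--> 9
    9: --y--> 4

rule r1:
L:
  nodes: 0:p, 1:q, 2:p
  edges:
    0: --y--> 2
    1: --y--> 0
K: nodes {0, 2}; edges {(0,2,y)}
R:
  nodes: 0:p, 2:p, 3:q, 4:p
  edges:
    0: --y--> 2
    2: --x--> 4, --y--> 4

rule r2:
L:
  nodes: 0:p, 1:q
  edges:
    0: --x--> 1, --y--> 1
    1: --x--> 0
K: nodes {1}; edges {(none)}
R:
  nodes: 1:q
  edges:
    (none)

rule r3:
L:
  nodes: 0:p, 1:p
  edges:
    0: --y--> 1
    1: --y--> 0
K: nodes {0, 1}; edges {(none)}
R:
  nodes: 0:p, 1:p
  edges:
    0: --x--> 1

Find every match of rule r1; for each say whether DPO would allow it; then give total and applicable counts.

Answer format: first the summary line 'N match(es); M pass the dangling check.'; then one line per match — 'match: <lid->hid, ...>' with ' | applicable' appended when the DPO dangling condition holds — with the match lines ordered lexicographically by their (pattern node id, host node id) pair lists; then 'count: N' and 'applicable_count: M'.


1 match(es); 0 pass the dangling check.
match: 0->4, 1->9, 2->0
count: 1
applicable_count: 0


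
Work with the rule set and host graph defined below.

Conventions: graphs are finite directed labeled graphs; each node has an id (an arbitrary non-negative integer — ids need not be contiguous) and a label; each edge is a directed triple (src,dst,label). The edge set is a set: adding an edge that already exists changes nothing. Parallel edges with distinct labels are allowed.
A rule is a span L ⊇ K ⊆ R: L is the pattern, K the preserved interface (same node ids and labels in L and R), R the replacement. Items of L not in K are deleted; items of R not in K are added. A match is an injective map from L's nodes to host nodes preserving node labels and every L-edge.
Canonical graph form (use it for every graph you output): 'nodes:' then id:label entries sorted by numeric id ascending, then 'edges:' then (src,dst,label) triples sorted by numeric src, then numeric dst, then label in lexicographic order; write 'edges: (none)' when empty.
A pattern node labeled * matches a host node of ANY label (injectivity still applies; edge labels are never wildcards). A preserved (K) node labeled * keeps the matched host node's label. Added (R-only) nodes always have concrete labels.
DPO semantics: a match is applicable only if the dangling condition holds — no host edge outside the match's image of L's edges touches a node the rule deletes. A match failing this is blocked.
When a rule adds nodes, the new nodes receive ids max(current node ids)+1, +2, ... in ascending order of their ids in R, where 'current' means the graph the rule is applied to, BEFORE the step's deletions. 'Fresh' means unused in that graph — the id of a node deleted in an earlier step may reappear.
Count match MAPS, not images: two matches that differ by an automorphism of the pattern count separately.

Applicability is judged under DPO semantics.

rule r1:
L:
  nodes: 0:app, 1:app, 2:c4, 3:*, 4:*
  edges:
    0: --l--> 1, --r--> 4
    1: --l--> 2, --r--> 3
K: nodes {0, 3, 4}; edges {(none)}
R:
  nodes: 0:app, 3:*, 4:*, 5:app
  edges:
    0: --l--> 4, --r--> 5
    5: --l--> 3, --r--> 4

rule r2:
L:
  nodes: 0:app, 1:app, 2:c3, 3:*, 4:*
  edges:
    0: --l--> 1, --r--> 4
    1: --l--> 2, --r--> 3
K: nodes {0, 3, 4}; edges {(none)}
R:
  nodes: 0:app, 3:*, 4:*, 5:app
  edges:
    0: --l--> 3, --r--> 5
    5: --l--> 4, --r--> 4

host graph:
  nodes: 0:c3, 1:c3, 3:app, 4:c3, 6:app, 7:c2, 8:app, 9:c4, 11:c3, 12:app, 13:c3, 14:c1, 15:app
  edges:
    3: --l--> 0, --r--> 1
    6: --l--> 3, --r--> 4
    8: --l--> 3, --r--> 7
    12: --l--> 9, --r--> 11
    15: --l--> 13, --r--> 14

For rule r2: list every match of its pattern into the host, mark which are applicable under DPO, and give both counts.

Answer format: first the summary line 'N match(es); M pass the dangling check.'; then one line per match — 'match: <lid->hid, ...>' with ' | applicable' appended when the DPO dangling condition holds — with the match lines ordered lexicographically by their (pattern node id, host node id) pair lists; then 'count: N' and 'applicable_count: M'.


2 match(es); 0 pass the dangling check.
match: 0->6, 1->3, 2->0, 3->1, 4->4
match: 0->8, 1->3, 2->0, 3->1, 4->7
count: 2
applicable_count: 0


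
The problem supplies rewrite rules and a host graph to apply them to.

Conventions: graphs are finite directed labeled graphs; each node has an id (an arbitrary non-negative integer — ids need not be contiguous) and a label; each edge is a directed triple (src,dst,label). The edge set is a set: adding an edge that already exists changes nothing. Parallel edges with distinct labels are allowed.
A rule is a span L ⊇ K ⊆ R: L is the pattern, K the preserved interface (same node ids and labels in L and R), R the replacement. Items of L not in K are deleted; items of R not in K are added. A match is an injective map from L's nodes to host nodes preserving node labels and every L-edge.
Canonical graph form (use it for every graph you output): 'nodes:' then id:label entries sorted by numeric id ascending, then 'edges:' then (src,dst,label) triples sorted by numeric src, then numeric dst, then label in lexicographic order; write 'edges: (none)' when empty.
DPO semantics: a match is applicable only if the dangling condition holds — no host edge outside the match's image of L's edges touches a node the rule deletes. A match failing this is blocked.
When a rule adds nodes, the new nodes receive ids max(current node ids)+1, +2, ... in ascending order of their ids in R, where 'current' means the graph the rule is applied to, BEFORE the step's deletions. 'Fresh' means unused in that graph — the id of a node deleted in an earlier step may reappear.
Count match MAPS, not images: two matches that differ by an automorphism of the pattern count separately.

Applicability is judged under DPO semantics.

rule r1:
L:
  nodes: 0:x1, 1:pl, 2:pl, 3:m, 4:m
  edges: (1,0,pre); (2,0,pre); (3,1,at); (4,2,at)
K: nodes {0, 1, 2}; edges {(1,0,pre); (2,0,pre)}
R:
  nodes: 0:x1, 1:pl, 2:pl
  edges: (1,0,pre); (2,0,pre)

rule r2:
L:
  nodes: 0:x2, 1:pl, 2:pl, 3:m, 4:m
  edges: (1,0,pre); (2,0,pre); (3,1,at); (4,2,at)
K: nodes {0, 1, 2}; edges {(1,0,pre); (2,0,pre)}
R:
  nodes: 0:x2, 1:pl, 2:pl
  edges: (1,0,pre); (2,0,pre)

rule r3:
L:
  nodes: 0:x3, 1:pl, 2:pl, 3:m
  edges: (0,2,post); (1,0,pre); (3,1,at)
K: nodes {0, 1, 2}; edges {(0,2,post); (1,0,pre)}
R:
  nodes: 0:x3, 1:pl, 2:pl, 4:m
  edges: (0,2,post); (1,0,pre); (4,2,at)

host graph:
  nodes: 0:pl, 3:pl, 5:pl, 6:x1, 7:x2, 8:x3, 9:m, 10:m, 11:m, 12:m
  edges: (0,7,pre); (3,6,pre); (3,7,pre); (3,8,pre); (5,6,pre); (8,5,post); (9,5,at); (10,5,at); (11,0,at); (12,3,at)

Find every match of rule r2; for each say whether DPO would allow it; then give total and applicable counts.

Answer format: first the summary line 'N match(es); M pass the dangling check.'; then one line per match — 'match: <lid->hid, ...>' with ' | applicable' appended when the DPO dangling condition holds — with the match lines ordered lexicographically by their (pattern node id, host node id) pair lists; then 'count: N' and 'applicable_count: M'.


2 match(es); 2 pass the dangling check.
match: 0->7, 1->0, 2->3, 3->11, 4->12 | applicable
match: 0->7, 1->3, 2->0, 3->12, 4->11 | applicable
count: 2
applicable_count: 2
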